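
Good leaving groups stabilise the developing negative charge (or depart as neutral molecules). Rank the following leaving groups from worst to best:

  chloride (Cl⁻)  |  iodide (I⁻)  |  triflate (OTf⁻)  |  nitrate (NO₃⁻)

nitrate (NO₃⁻) < chloride (Cl⁻) < iodide (I⁻) < triflate (OTf⁻)

triflate (OTf⁻): pKₐ(CF₃SO₃H (triflic acid)) ≈ -14
iodide (I⁻): pKₐ(HI) ≈ -10 — large, highly polarisable; very weak base
chloride (Cl⁻): pKₐ(HCl) ≈ -7
nitrate (NO₃⁻): pKₐ(HNO₃) ≈ -1.3
The question asks for worst first, so the sequence is read in increasing leaving-group ability.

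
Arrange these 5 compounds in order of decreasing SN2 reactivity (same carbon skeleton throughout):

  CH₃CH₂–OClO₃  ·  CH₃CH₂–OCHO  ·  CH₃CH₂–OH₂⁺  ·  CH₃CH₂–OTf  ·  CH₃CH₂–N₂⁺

CH₃CH₂–N₂⁺ > CH₃CH₂–OTf > CH₃CH₂–OClO₃ > CH₃CH₂–OH₂⁺ > CH₃CH₂–OCHO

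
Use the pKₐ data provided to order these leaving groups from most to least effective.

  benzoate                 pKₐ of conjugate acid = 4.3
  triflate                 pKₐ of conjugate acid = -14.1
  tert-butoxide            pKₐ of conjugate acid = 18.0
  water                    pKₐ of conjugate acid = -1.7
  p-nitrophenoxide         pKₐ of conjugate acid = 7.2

triflate > water > benzoate > p-nitrophenoxide > tert-butoxide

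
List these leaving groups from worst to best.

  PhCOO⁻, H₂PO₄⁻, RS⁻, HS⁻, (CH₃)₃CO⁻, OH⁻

(CH₃)₃CO⁻ < OH⁻ < RS⁻ < HS⁻ < PhCOO⁻ < H₂PO₄⁻

Leaving-group ability tracks the stability of the departed species; conjugate-acid pKₐ is the usual yardstick (lower pKₐ → better LG).
H₂PO₄⁻: pKₐ(H₃PO₄) ≈ 2.1
PhCOO⁻: pKₐ(C₆H₅COOH) ≈ 4.2 — aryl carboxylate
HS⁻: pKₐ(H₂S) ≈ 7
RS⁻: pKₐ(RSH (a thiol)) ≈ 10.5 — moderately basic; rarely leaves without activation
OH⁻: pKₐ(H₂O) ≈ 15.7 — strong base; essentially never leaves without prior activation
(CH₃)₃CO⁻: pKₐ(t-BuOH) ≈ 18 — bulky, strongly basic alkoxide
Reversing gives the worst-to-best order requested.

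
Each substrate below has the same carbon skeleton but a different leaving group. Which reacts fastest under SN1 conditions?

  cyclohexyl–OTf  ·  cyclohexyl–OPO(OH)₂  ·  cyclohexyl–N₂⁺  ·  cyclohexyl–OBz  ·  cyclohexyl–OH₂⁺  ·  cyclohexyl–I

cyclohexyl–N₂⁺

With the same alkyl group throughout, only the leaving group differentiates the rates.
A good leaving group is a weak base: the lower the pKₐ of its conjugate acid, the more readily it departs.
cyclohexyl–N₂⁺ loses N₂: no meaningful conjugate acid; N₂ departs as an exceptionally stable neutral molecule
cyclohexyl–OTf loses OTf⁻: pKₐ(CF₃SO₃H (triflic acid)) ≈ -14
cyclohexyl–I loses I⁻: pKₐ(HI) ≈ -10
cyclohexyl–OH₂⁺ loses H₂O: pKₐ(H₃O⁺) ≈ -1.7
cyclohexyl–OPO(OH)₂ loses H₂PO₄⁻: pKₐ(H₃PO₄) ≈ 2.1
cyclohexyl–OBz loses PhCOO⁻: pKₐ(C₆H₅COOH) ≈ 4.2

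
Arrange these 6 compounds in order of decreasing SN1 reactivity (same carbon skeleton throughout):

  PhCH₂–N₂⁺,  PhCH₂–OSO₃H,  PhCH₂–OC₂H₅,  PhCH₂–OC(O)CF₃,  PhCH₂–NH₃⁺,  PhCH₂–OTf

PhCH₂–N₂⁺ > PhCH₂–OTf > PhCH₂–OSO₃H > PhCH₂–OC(O)CF₃ > PhCH₂–NH₃⁺ > PhCH₂–OC₂H₅

Same R in every case — rank the leaving groups.
Rank by basicity of the departing species: weakest base leaves most easily.
PhCH₂–N₂⁺ loses N₂: no meaningful conjugate acid; N₂ departs as an exceptionally stable neutral molecule
PhCH₂–OTf loses OTf⁻: pKₐ(CF₃SO₃H (triflic acid)) ≈ -14
PhCH₂–OSO₃H loses HSO₄⁻: pKₐ(H₂SO₄) ≈ -3
PhCH₂–OC(O)CF₃ loses CF₃COO⁻: pKₐ(CF₃COOH) ≈ 0.2
PhCH₂–NH₃⁺ loses NH₃: pKₐ(NH₄⁺) ≈ 9.2
PhCH₂–OC₂H₅ loses CH₃CH₂O⁻: pKₐ(CH₃CH₂OH) ≈ 16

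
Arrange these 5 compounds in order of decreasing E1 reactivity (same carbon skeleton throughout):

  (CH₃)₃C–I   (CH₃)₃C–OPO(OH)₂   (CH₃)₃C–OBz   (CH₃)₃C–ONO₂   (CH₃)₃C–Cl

The skeletons are identical, so relative rate is governed entirely by leaving-group ability.
Rank by basicity of the departing species: weakest base leaves most easily.
(CH₃)₃C–I loses I⁻: pKₐ(HI) ≈ -10
(CH₃)₃C–Cl loses Cl⁻: pKₐ(HCl) ≈ -7
(CH₃)₃C–ONO₂ loses NO₃⁻: pKₐ(HNO₃) ≈ -1.3
(CH₃)₃C–OPO(OH)₂ loses H₂PO₄⁻: pKₐ(H₃PO₄) ≈ 2.1
(CH₃)₃C–OBz loses PhCOO⁻: pKₐ(C₆H₅COOH) ≈ 4.2

(CH₃)₃C–I > (CH₃)₃C–Cl > (CH₃)₃C–ONO₂ > (CH₃)₃C–OPO(OH)₂ > (CH₃)₃C–OBz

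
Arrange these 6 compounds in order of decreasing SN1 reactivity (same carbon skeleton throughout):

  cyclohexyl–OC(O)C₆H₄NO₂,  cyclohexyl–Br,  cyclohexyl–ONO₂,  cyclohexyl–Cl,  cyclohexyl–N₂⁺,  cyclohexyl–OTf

cyclohexyl–N₂⁺ > cyclohexyl–OTf > cyclohexyl–Br > cyclohexyl–Cl > cyclohexyl–ONO₂ > cyclohexyl–OC(O)C₆H₄NO₂

The skeletons are identical, so relative rate is governed entirely by leaving-group ability.
Leaving-group ability tracks the stability of the departed species; conjugate-acid pKₐ is the usual yardstick (lower pKₐ → better LG).
cyclohexyl–N₂⁺ loses N₂: no meaningful conjugate acid; N₂ departs as an exceptionally stable neutral molecule
cyclohexyl–OTf loses OTf⁻: pKₐ(CF₃SO₃H (triflic acid)) ≈ -14
cyclohexyl–Br loses Br⁻: pKₐ(HBr) ≈ -9
cyclohexyl–Cl loses Cl⁻: pKₐ(HCl) ≈ -7
cyclohexyl–ONO₂ loses NO₃⁻: pKₐ(HNO₃) ≈ -1.3
cyclohexyl–OC(O)C₆H₄NO₂ loses p-O₂N–C₆H₄–COO⁻: pKₐ(p-nitrobenzoic acid) ≈ 3.4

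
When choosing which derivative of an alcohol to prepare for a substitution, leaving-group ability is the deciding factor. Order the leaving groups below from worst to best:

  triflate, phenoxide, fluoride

phenoxide < fluoride < triflate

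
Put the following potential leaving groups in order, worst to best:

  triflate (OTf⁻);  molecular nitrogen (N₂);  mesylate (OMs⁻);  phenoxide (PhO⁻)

phenoxide (PhO⁻) < mesylate (OMs⁻) < triflate (OTf⁻) < molecular nitrogen (N₂)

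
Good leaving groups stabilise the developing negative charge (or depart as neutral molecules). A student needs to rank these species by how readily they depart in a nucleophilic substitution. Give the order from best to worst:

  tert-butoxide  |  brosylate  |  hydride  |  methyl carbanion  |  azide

brosylate > azide > tert-butoxide > hydride > methyl carbanion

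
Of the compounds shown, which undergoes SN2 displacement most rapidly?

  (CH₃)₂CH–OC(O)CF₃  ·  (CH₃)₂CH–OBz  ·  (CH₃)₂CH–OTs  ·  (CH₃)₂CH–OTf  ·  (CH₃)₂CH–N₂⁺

Same R in every case — rank the leaving groups.
Leaving-group ability tracks the stability of the departed species; conjugate-acid pKₐ is the usual yardstick (lower pKₐ → better LG).
(CH₃)₂CH–N₂⁺ loses N₂: no meaningful conjugate acid; N₂ departs as an exceptionally stable neutral molecule
(CH₃)₂CH–OTf loses OTf⁻: pKₐ(CF₃SO₃H (triflic acid)) ≈ -14
(CH₃)₂CH–OTs loses OTs⁻: pKₐ(p-CH₃C₆H₄SO₃H (TsOH)) ≈ -2.8
(CH₃)₂CH–OC(O)CF₃ loses CF₃COO⁻: pKₐ(CF₃COOH) ≈ 0.2
(CH₃)₂CH–OBz loses PhCOO⁻: pKₐ(C₆H₅COOH) ≈ 4.2

(CH₃)₂CH–N₂⁺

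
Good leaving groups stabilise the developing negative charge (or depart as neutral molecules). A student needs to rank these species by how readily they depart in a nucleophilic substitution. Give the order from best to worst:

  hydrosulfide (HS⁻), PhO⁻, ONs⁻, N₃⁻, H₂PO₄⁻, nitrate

ONs⁻ > nitrate > H₂PO₄⁻ > N₃⁻ > hydrosulfide (HS⁻) > PhO⁻

Rank by basicity of the departing species: weakest base leaves most easily.
ONs⁻: pKₐ(p-O₂NC₆H₄SO₃H) ≈ -3.5
nitrate: pKₐ(HNO₃) ≈ -1.3
H₂PO₄⁻: pKₐ(H₃PO₄) ≈ 2.1
N₃⁻: pKₐ(HN₃) ≈ 4.7
hydrosulfide (HS⁻): pKₐ(H₂S) ≈ 7
PhO⁻: pKₐ(C₆H₅OH (phenol)) ≈ 10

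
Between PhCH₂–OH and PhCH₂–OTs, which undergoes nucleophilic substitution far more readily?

PhCH₂–OTs

From PhCH₂–OH the departing group would be OH⁻ (pKₐ(H₂O) ≈ 15.7). Strong base; essentially never leaves without prior activation.
From PhCH₂–OTs the leaving group is OTs⁻ (pKₐ(p-CH₃C₆H₄SO₃H (TsOH)) ≈ -2.8). Resonance-delocalised arenesulfonate.
(In practice PhCH₂–OTs is made from PhCH₂–OH by treatment with TsCl / pyridine, converting the hydroxyl into a tosylate.)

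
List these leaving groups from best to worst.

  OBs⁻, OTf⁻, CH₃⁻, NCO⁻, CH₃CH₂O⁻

OTf⁻ > OBs⁻ > NCO⁻ > CH₃CH₂O⁻ > CH₃⁻

The more stable X⁻ (or X) is on its own — i.e. the weaker a base it is — the better a leaving group it makes.
OTf⁻: pKₐ(CF₃SO₃H (triflic acid)) ≈ -14
OBs⁻: pKₐ(p-BrC₆H₄SO₃H) ≈ -2.8
NCO⁻: pKₐ(HOCN) ≈ 3.5
CH₃CH₂O⁻: pKₐ(CH₃CH₂OH) ≈ 16
CH₃⁻: pKₐ(CH₄) ≈ 48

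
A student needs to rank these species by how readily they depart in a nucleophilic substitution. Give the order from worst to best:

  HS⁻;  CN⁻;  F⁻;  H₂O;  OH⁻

A good leaving group is a weak base: the lower the pKₐ of its conjugate acid, the more readily it departs.
H₂O: pKₐ(H₃O⁺) ≈ -1.7
F⁻: pKₐ(HF) ≈ 3.2
HS⁻: pKₐ(H₂S) ≈ 7
CN⁻: pKₐ(HCN) ≈ 9.2
OH⁻: pKₐ(H₂O) ≈ 15.7
Reversing gives the worst-to-best order requested.

OH⁻ < CN⁻ < HS⁻ < F⁻ < H₂O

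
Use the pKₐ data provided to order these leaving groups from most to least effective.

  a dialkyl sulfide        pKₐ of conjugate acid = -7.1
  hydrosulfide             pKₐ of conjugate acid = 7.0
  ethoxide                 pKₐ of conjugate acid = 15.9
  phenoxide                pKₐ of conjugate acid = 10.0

Lower conjugate-acid pKₐ ⇒ weaker base ⇒ better leaving group.
Sorting by the given values: a dialkyl sulfide (-7.1), hydrosulfide (7.0), phenoxide (10.0), ethoxide (15.9).

a dialkyl sulfide > hydrosulfide > phenoxide > ethoxide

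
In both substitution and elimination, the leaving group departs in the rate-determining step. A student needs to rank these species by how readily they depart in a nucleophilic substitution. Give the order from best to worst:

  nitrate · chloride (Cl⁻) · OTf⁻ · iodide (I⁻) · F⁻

A good leaving group is a weak base: the lower the pKₐ of its conjugate acid, the more readily it departs.
OTf⁻: pKₐ(CF₃SO₃H (triflic acid)) ≈ -14 — charge spread over three oxygens and a CF₃ group; the premier leaving group in synthesis
iodide (I⁻): pKₐ(HI) ≈ -10 — large, highly polarisable; very weak base
chloride (Cl⁻): pKₐ(HCl) ≈ -7
nitrate: pKₐ(HNO₃) ≈ -1.3 — resonance-delocalised over three oxygens
F⁻: pKₐ(HF) ≈ 3.2 — small and strongly basic; the poor halide leaving group

OTf⁻ > iodide (I⁻) > chloride (Cl⁻) > nitrate > F⁻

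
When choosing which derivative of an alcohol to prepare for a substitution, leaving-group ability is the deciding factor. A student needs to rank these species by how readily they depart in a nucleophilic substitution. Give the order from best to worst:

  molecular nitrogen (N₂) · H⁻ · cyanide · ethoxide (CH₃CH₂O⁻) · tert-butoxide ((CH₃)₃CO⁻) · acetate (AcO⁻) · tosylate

molecular nitrogen (N₂) > tosylate > acetate (AcO⁻) > cyanide > ethoxide (CH₃CH₂O⁻) > tert-butoxide ((CH₃)₃CO⁻) > H⁻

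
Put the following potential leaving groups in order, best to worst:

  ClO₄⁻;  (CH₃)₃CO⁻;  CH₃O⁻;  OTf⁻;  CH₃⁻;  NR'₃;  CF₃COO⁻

OTf⁻ > ClO₄⁻ > CF₃COO⁻ > NR'₃ > CH₃O⁻ > (CH₃)₃CO⁻ > CH₃⁻

OTf⁻: pKₐ(CF₃SO₃H (triflic acid)) ≈ -14 — charge spread over three oxygens and a CF₃ group; the premier leaving group in synthesis
ClO₄⁻: pKₐ(HClO₄) ≈ -10
CF₃COO⁻: pKₐ(CF₃COOH) ≈ 0.2
NR'₃: pKₐ(R'₃NH⁺) ≈ 10.7
CH₃O⁻: pKₐ(CH₃OH) ≈ 15.5 — strong base; alkoxides do not leave unassisted
(CH₃)₃CO⁻: pKₐ(t-BuOH) ≈ 18
CH₃⁻: pKₐ(CH₄) ≈ 48 — unstabilised carbanion; the worst conceivable leaving group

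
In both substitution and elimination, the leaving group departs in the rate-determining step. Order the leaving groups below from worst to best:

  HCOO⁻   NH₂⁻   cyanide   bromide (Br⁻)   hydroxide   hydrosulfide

NH₂⁻ < hydroxide < cyanide < hydrosulfide < HCOO⁻ < bromide (Br⁻)

A good leaving group is a weak base: the lower the pKₐ of its conjugate acid, the more readily it departs.
bromide (Br⁻): pKₐ(HBr) ≈ -9 — weak base; good leaving group
HCOO⁻: pKₐ(HCOOH) ≈ 3.8 — resonance-stabilised carboxylate
hydrosulfide: pKₐ(H₂S) ≈ 7 — larger and more polarisable than the oxygen analogue
cyanide: pKₐ(HCN) ≈ 9.2 — sp carbon stabilises the charge somewhat, but still a poor LG
hydroxide: pKₐ(H₂O) ≈ 15.7 — strong base; essentially never leaves without prior activation
NH₂⁻: pKₐ(NH₃) ≈ 38 — extremely strong base; never a leaving group
Reversing gives the worst-to-best order requested.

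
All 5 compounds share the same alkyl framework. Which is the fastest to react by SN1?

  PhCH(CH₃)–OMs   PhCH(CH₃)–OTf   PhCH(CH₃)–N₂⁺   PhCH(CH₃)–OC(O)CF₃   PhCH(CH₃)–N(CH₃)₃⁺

PhCH(CH₃)–N₂⁺

With the same alkyl group throughout, only the leaving group differentiates the rates.
Leaving-group ability tracks the stability of the departed species; conjugate-acid pKₐ is the usual yardstick (lower pKₐ → better LG).
PhCH(CH₃)–N₂⁺ loses N₂: no meaningful conjugate acid; N₂ departs as an exceptionally stable neutral molecule
PhCH(CH₃)–OTf loses OTf⁻: pKₐ(CF₃SO₃H (triflic acid)) ≈ -14
PhCH(CH₃)–OMs loses OMs⁻: pKₐ(CH₃SO₃H (MsOH)) ≈ -1.9
PhCH(CH₃)–OC(O)CF₃ loses CF₃COO⁻: pKₐ(CF₃COOH) ≈ 0.2
PhCH(CH₃)–N(CH₃)₃⁺ loses NR'₃: pKₐ(R'₃NH⁺) ≈ 10.7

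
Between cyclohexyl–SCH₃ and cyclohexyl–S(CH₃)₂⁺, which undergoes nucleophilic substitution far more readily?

From cyclohexyl–SCH₃ the departing group would be RS⁻ (pKₐ(RSH (a thiol)) ≈ 10.5). Moderately basic; rarely leaves without activation.
From cyclohexyl–S(CH₃)₂⁺ the leaving group is SR'₂ (pKₐ(R'₂SH⁺) ≈ -7). Neutral; leaves from a sulfonium salt (R–SR'₂⁺).
(In practice cyclohexyl–S(CH₃)₂⁺ is made from cyclohexyl–SCH₃ by S-methylation with CH₃I, allowing neutral dimethyl sulfide, rather than methanethiolate, to depart.)

cyclohexyl–S(CH₃)₂⁺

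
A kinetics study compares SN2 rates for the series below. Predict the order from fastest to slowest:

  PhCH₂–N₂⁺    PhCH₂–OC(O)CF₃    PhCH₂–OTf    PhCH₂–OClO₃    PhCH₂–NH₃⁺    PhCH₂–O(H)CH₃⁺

PhCH₂–N₂⁺ > PhCH₂–OTf > PhCH₂–OClO₃ > PhCH₂–O(H)CH₃⁺ > PhCH₂–OC(O)CF₃ > PhCH₂–NH₃⁺

Identical carbon frameworks mean the comparison reduces to leaving-group quality.
A good leaving group is a weak base: the lower the pKₐ of its conjugate acid, the more readily it departs.
PhCH₂–N₂⁺ loses N₂: no meaningful conjugate acid; N₂ departs as an exceptionally stable neutral molecule
PhCH₂–OTf loses OTf⁻: pKₐ(CF₃SO₃H (triflic acid)) ≈ -14
PhCH₂–OClO₃ loses ClO₄⁻: pKₐ(HClO₄) ≈ -10
PhCH₂–O(H)CH₃⁺ loses R'OH: pKₐ(R'OH₂⁺) ≈ -2.4
PhCH₂–OC(O)CF₃ loses CF₃COO⁻: pKₐ(CF₃COOH) ≈ 0.2
PhCH₂–NH₃⁺ loses NH₃: pKₐ(NH₄⁺) ≈ 9.2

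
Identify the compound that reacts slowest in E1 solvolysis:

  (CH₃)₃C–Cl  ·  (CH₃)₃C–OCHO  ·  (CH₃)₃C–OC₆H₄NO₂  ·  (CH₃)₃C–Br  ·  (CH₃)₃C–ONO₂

(CH₃)₃C–OC₆H₄NO₂

Identical carbon frameworks mean the comparison reduces to leaving-group quality.
Rank by basicity of the departing species: weakest base leaves most easily.
(CH₃)₃C–Br loses Br⁻: pKₐ(HBr) ≈ -9
(CH₃)₃C–Cl loses Cl⁻: pKₐ(HCl) ≈ -7
(CH₃)₃C–ONO₂ loses NO₃⁻: pKₐ(HNO₃) ≈ -1.3
(CH₃)₃C–OCHO loses HCOO⁻: pKₐ(HCOOH) ≈ 3.8
(CH₃)₃C–OC₆H₄NO₂ loses p-O₂N–C₆H₄–O⁻: pKₐ(p-nitrophenol) ≈ 7.2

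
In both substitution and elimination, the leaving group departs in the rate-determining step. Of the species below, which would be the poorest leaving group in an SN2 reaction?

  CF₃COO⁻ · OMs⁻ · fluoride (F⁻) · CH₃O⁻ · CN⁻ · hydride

hydride

The more stable X⁻ (or X) is on its own — i.e. the weaker a base it is — the better a leaving group it makes.
OMs⁻: pKₐ(CH₃SO₃H (MsOH)) ≈ -1.9
CF₃COO⁻: pKₐ(CF₃COOH) ≈ 0.2
fluoride (F⁻): pKₐ(HF) ≈ 3.2
CN⁻: pKₐ(HCN) ≈ 9.2
CH₃O⁻: pKₐ(CH₃OH) ≈ 15.5
hydride: pKₐ(H₂) ≈ 36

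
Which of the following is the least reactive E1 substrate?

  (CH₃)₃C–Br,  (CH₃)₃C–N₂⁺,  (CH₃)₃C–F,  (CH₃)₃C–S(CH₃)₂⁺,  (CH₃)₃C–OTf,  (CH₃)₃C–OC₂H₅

With the same alkyl group throughout, only the leaving group differentiates the rates.
Leaving-group ability tracks the stability of the departed species; conjugate-acid pKₐ is the usual yardstick (lower pKₐ → better LG).
(CH₃)₃C–N₂⁺ loses N₂: no meaningful conjugate acid; N₂ departs as an exceptionally stable neutral molecule
(CH₃)₃C–OTf loses OTf⁻: pKₐ(CF₃SO₃H (triflic acid)) ≈ -14
(CH₃)₃C–Br loses Br⁻: pKₐ(HBr) ≈ -9
(CH₃)₃C–S(CH₃)₂⁺ loses SR'₂: pKₐ(R'₂SH⁺) ≈ -7
(CH₃)₃C–F loses F⁻: pKₐ(HF) ≈ 3.2
(CH₃)₃C–OC₂H₅ loses CH₃CH₂O⁻: pKₐ(CH₃CH₂OH) ≈ 16

(CH₃)₃C–OC₂H₅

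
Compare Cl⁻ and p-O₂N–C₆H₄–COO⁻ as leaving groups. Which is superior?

Cl⁻

Cl⁻ is the better leaving group.
pKₐ(HCl) ≈ -7 versus pKₐ(p-nitrobenzoic acid) ≈ 3.4: Cl⁻ is the much weaker base.
Moderately weak base.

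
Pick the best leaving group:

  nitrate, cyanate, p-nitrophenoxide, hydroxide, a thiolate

nitrate: pKₐ(HNO₃) ≈ -1.3
cyanate: pKₐ(HOCN) ≈ 3.5
p-nitrophenoxide: pKₐ(p-nitrophenol) ≈ 7.2
a thiolate: pKₐ(RSH (a thiol)) ≈ 10.5
hydroxide: pKₐ(H₂O) ≈ 15.7

nitrate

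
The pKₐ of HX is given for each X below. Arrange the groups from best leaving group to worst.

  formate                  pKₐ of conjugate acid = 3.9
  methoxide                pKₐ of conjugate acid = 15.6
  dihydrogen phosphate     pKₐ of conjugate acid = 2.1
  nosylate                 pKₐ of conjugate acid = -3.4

Lower conjugate-acid pKₐ ⇒ weaker base ⇒ better leaving group.
Sorting by the given values: nosylate (-3.4), dihydrogen phosphate (2.1), formate (3.9), methoxide (15.6).

nosylate > dihydrogen phosphate > formate > methoxide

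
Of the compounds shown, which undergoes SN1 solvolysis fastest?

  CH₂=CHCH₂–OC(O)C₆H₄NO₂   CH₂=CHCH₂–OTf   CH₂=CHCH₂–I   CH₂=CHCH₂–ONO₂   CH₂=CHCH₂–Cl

CH₂=CHCH₂–OTf

With the same alkyl group throughout, only the leaving group differentiates the rates.
Rank by basicity of the departing species: weakest base leaves most easily.
CH₂=CHCH₂–OTf loses OTf⁻: pKₐ(CF₃SO₃H (triflic acid)) ≈ -14
CH₂=CHCH₂–I loses I⁻: pKₐ(HI) ≈ -10
CH₂=CHCH₂–Cl loses Cl⁻: pKₐ(HCl) ≈ -7
CH₂=CHCH₂–ONO₂ loses NO₃⁻: pKₐ(HNO₃) ≈ -1.3
CH₂=CHCH₂–OC(O)C₆H₄NO₂ loses p-O₂N–C₆H₄–COO⁻: pKₐ(p-nitrobenzoic acid) ≈ 3.4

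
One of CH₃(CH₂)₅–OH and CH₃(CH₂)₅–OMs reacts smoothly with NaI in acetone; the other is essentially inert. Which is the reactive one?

From CH₃(CH₂)₅–OH the departing group would be OH⁻ (pKₐ(H₂O) ≈ 15.7). Strong base; essentially never leaves without prior activation.
From CH₃(CH₂)₅–OMs the leaving group is OMs⁻ (pKₐ(CH₃SO₃H (MsOH)) ≈ -1.9). Resonance-delocalised alkanesulfonate.
(In practice CH₃(CH₂)₅–OMs is made from CH₃(CH₂)₅–OH by treatment with MsCl / Et₃N, converting the hydroxyl into a mesylate.)

CH₃(CH₂)₅–OMs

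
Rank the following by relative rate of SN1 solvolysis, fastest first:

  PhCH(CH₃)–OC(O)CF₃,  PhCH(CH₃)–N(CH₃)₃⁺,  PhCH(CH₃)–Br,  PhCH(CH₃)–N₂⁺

PhCH(CH₃)–N₂⁺ > PhCH(CH₃)–Br > PhCH(CH₃)–OC(O)CF₃ > PhCH(CH₃)–N(CH₃)₃⁺

Same R in every case — rank the leaving groups.
Rank by basicity of the departing species: weakest base leaves most easily.
PhCH(CH₃)–N₂⁺ loses N₂: no meaningful conjugate acid; N₂ departs as an exceptionally stable neutral molecule
PhCH(CH₃)–Br loses Br⁻: pKₐ(HBr) ≈ -9
PhCH(CH₃)–OC(O)CF₃ loses CF₃COO⁻: pKₐ(CF₃COOH) ≈ 0.2
PhCH(CH₃)–N(CH₃)₃⁺ loses NR'₃: pKₐ(R'₃NH⁺) ≈ 10.7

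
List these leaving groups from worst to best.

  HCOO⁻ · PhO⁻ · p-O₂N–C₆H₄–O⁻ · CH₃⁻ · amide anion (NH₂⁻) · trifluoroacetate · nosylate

CH₃⁻ < amide anion (NH₂⁻) < PhO⁻ < p-O₂N–C₆H₄–O⁻ < HCOO⁻ < trifluoroacetate < nosylate

nosylate: pKₐ(p-O₂NC₆H₄SO₃H) ≈ -3.5 — p-nitro group further stabilises the sulfonate
trifluoroacetate: pKₐ(CF₃COOH) ≈ 0.2
HCOO⁻: pKₐ(HCOOH) ≈ 3.8 — resonance-stabilised carboxylate
p-O₂N–C₆H₄–O⁻: pKₐ(p-nitrophenol) ≈ 7.2 — nitro group delocalises the charge; the classic chromogenic LG
PhO⁻: pKₐ(C₆H₅OH (phenol)) ≈ 10 — resonance into the ring helps, but still a poor LG
amide anion (NH₂⁻): pKₐ(NH₃) ≈ 38
CH₃⁻: pKₐ(CH₄) ≈ 48 — unstabilised carbanion; the worst conceivable leaving group
Reversing gives the worst-to-best order requested.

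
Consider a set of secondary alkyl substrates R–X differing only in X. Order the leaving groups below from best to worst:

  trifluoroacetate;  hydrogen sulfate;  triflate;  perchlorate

triflate > perchlorate > hydrogen sulfate > trifluoroacetate

Rank by basicity of the departing species: weakest base leaves most easily.
triflate: pKₐ(CF₃SO₃H (triflic acid)) ≈ -14 — charge spread over three oxygens and a CF₃ group; the premier leaving group in synthesis
perchlorate: pKₐ(HClO₄) ≈ -10 — extremely weak base; rarely used for safety reasons
hydrogen sulfate: pKₐ(H₂SO₄) ≈ -3 — conjugate base of a strong mineral acid
trifluoroacetate: pKₐ(CF₃COOH) ≈ 0.2 — strongly electron-withdrawing CF₃ stabilises the carboxylate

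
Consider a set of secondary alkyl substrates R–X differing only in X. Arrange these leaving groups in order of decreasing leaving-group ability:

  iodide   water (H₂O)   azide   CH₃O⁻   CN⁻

The more stable X⁻ (or X) is on its own — i.e. the weaker a base it is — the better a leaving group it makes.
iodide: pKₐ(HI) ≈ -10 — large, highly polarisable; very weak base
water (H₂O): pKₐ(H₃O⁺) ≈ -1.7 — neutral; leaves from a protonated alcohol (R–OH₂⁺)
azide: pKₐ(HN₃) ≈ 4.7 — linear, resonance-stabilised
CN⁻: pKₐ(HCN) ≈ 9.2 — sp carbon stabilises the charge somewhat, but still a poor LG
CH₃O⁻: pKₐ(CH₃OH) ≈ 15.5 — strong base; alkoxides do not leave unassisted

iodide > water (H₂O) > azide > CN⁻ > CH₃O⁻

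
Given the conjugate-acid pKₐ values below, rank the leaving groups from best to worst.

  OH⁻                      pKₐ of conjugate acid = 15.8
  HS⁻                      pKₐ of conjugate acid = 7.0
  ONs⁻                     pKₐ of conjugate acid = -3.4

ONs⁻ > HS⁻ > OH⁻

Lower conjugate-acid pKₐ ⇒ weaker base ⇒ better leaving group.
Sorting by the given values: ONs⁻ (-3.4), HS⁻ (7.0), OH⁻ (15.8).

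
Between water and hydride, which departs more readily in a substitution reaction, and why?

water

water is the better leaving group.
pKₐ(H₃O⁺) ≈ -1.7 versus pKₐ(H₂) ≈ 36: water is the much weaker base.
Neutral; leaves from a protonated alcohol (R–OH₂⁺).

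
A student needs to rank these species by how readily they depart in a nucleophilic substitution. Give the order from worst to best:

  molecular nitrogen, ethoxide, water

Leaving-group ability tracks the stability of the departed species; conjugate-acid pKₐ is the usual yardstick (lower pKₐ → better LG).
molecular nitrogen: no meaningful conjugate acid; N₂ departs as an exceptionally stable neutral molecule
water: pKₐ(H₃O⁺) ≈ -1.7
ethoxide: pKₐ(CH₃CH₂OH) ≈ 16
Listed from poorest to best leaving group as asked.

ethoxide < water < molecular nitrogen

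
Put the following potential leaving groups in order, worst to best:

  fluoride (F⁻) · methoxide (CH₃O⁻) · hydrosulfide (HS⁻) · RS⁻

Leaving-group ability tracks the stability of the departed species; conjugate-acid pKₐ is the usual yardstick (lower pKₐ → better LG).
fluoride (F⁻): pKₐ(HF) ≈ 3.2
hydrosulfide (HS⁻): pKₐ(H₂S) ≈ 7 — larger and more polarisable than the oxygen analogue
RS⁻: pKₐ(RSH (a thiol)) ≈ 10.5 — moderately basic; rarely leaves without activation
methoxide (CH₃O⁻): pKₐ(CH₃OH) ≈ 15.5 — strong base; alkoxides do not leave unassisted
The question asks for worst first, so the sequence is read in increasing leaving-group ability.

methoxide (CH₃O⁻) < RS⁻ < hydrosulfide (HS⁻) < fluoride (F⁻)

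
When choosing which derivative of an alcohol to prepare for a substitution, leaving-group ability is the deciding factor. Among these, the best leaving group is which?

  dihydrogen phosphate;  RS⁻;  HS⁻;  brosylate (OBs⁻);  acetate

brosylate (OBs⁻): pKₐ(p-BrC₆H₄SO₃H) ≈ -2.8
dihydrogen phosphate: pKₐ(H₃PO₄) ≈ 2.1
acetate: pKₐ(CH₃COOH) ≈ 4.8
HS⁻: pKₐ(H₂S) ≈ 7
RS⁻: pKₐ(RSH (a thiol)) ≈ 10.5

brosylate (OBs⁻)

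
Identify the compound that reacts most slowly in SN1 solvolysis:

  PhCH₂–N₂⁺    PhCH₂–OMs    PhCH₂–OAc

PhCH₂–OAc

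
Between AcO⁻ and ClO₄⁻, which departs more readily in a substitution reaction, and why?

ClO₄⁻ is the better leaving group.
pKₐ(HClO₄) ≈ -10 versus pKₐ(CH₃COOH) ≈ 4.8: ClO₄⁻ is the much weaker base.
Extremely weak base; rarely used for safety reasons.

ClO₄⁻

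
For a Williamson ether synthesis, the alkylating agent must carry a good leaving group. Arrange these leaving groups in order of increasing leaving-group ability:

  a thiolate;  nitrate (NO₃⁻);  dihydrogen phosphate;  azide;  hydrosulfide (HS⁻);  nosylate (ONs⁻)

a thiolate < hydrosulfide (HS⁻) < azide < dihydrogen phosphate < nitrate (NO₃⁻) < nosylate (ONs⁻)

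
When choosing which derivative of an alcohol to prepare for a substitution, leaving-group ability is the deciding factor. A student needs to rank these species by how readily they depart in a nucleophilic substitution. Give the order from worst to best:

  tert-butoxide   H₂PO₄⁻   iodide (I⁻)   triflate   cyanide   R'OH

tert-butoxide < cyanide < H₂PO₄⁻ < R'OH < iodide (I⁻) < triflate

A good leaving group is a weak base: the lower the pKₐ of its conjugate acid, the more readily it departs.
triflate: pKₐ(CF₃SO₃H (triflic acid)) ≈ -14
iodide (I⁻): pKₐ(HI) ≈ -10
R'OH: pKₐ(R'OH₂⁺) ≈ -2.4
H₂PO₄⁻: pKₐ(H₃PO₄) ≈ 2.1
cyanide: pKₐ(HCN) ≈ 9.2
tert-butoxide: pKₐ(t-BuOH) ≈ 18
Reversing gives the worst-to-best order requested.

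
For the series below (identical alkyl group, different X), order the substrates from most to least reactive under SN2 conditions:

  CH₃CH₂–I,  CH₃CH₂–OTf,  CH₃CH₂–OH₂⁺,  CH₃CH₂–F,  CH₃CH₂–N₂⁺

CH₃CH₂–N₂⁺ > CH₃CH₂–OTf > CH₃CH₂–I > CH₃CH₂–OH₂⁺ > CH₃CH₂–F

Same R in every case — rank the leaving groups.
Rank by basicity of the departing species: weakest base leaves most easily.
CH₃CH₂–N₂⁺ loses N₂: no meaningful conjugate acid; N₂ departs as an exceptionally stable neutral molecule
CH₃CH₂–OTf loses OTf⁻: pKₐ(CF₃SO₃H (triflic acid)) ≈ -14
CH₃CH₂–I loses I⁻: pKₐ(HI) ≈ -10
CH₃CH₂–OH₂⁺ loses H₂O: pKₐ(H₃O⁺) ≈ -1.7
CH₃CH₂–F loses F⁻: pKₐ(HF) ≈ 3.2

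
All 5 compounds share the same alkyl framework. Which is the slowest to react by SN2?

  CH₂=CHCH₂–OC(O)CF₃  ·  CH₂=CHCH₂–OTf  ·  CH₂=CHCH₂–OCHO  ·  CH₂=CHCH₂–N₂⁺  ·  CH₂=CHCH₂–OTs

With the same alkyl group throughout, only the leaving group differentiates the rates.
A good leaving group is a weak base: the lower the pKₐ of its conjugate acid, the more readily it departs.
CH₂=CHCH₂–N₂⁺ loses N₂: no meaningful conjugate acid; N₂ departs as an exceptionally stable neutral molecule
CH₂=CHCH₂–OTf loses OTf⁻: pKₐ(CF₃SO₃H (triflic acid)) ≈ -14
CH₂=CHCH₂–OTs loses OTs⁻: pKₐ(p-CH₃C₆H₄SO₃H (TsOH)) ≈ -2.8
CH₂=CHCH₂–OC(O)CF₃ loses CF₃COO⁻: pKₐ(CF₃COOH) ≈ 0.2
CH₂=CHCH₂–OCHO loses HCOO⁻: pKₐ(HCOOH) ≈ 3.8

CH₂=CHCH₂–OCHO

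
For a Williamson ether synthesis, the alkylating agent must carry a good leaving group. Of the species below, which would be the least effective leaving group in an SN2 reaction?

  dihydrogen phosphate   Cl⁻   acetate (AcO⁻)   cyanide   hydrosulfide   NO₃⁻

cyanide

Leaving-group ability tracks the stability of the departed species; conjugate-acid pKₐ is the usual yardstick (lower pKₐ → better LG).
Cl⁻: pKₐ(HCl) ≈ -7
NO₃⁻: pKₐ(HNO₃) ≈ -1.3
dihydrogen phosphate: pKₐ(H₃PO₄) ≈ 2.1
acetate (AcO⁻): pKₐ(CH₃COOH) ≈ 4.8
hydrosulfide: pKₐ(H₂S) ≈ 7
cyanide: pKₐ(HCN) ≈ 9.2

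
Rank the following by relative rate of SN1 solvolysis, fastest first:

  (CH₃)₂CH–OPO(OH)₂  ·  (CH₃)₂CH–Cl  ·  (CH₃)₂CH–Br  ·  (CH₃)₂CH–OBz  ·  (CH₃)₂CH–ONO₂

(CH₃)₂CH–Br > (CH₃)₂CH–Cl > (CH₃)₂CH–ONO₂ > (CH₃)₂CH–OPO(OH)₂ > (CH₃)₂CH–OBz

With the same alkyl group throughout, only the leaving group differentiates the rates.
Leaving-group ability tracks the stability of the departed species; conjugate-acid pKₐ is the usual yardstick (lower pKₐ → better LG).
(CH₃)₂CH–Br loses Br⁻: pKₐ(HBr) ≈ -9
(CH₃)₂CH–Cl loses Cl⁻: pKₐ(HCl) ≈ -7
(CH₃)₂CH–ONO₂ loses NO₃⁻: pKₐ(HNO₃) ≈ -1.3
(CH₃)₂CH–OPO(OH)₂ loses H₂PO₄⁻: pKₐ(H₃PO₄) ≈ 2.1
(CH₃)₂CH–OBz loses PhCOO⁻: pKₐ(C₆H₅COOH) ≈ 4.2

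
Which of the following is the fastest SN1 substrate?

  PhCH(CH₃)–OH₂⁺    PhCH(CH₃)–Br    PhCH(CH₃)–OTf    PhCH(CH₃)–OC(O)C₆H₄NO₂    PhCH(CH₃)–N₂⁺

With the same alkyl group throughout, only the leaving group differentiates the rates.
The more stable X⁻ (or X) is on its own — i.e. the weaker a base it is — the better a leaving group it makes.
PhCH(CH₃)–N₂⁺ loses N₂: no meaningful conjugate acid; N₂ departs as an exceptionally stable neutral molecule
PhCH(CH₃)–OTf loses OTf⁻: pKₐ(CF₃SO₃H (triflic acid)) ≈ -14
PhCH(CH₃)–Br loses Br⁻: pKₐ(HBr) ≈ -9
PhCH(CH₃)–OH₂⁺ loses H₂O: pKₐ(H₃O⁺) ≈ -1.7
PhCH(CH₃)–OC(O)C₆H₄NO₂ loses p-O₂N–C₆H₄–COO⁻: pKₐ(p-nitrobenzoic acid) ≈ 3.4

PhCH(CH₃)–N₂⁺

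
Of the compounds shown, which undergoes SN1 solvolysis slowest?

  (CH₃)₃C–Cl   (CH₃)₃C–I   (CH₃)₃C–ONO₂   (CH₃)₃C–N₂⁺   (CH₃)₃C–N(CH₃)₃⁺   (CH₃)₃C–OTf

(CH₃)₃C–N(CH₃)₃⁺

With the same alkyl group throughout, only the leaving group differentiates the rates.
The more stable X⁻ (or X) is on its own — i.e. the weaker a base it is — the better a leaving group it makes.
(CH₃)₃C–N₂⁺ loses N₂: no meaningful conjugate acid; N₂ departs as an exceptionally stable neutral molecule
(CH₃)₃C–OTf loses OTf⁻: pKₐ(CF₃SO₃H (triflic acid)) ≈ -14
(CH₃)₃C–I loses I⁻: pKₐ(HI) ≈ -10
(CH₃)₃C–Cl loses Cl⁻: pKₐ(HCl) ≈ -7
(CH₃)₃C–ONO₂ loses NO₃⁻: pKₐ(HNO₃) ≈ -1.3
(CH₃)₃C–N(CH₃)₃⁺ loses NR'₃: pKₐ(R'₃NH⁺) ≈ 10.7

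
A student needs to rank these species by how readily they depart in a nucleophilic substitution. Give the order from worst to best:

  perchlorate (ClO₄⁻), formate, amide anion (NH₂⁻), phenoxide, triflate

The more stable X⁻ (or X) is on its own — i.e. the weaker a base it is — the better a leaving group it makes.
triflate: pKₐ(CF₃SO₃H (triflic acid)) ≈ -14
perchlorate (ClO₄⁻): pKₐ(HClO₄) ≈ -10
formate: pKₐ(HCOOH) ≈ 3.8
phenoxide: pKₐ(C₆H₅OH (phenol)) ≈ 10
amide anion (NH₂⁻): pKₐ(NH₃) ≈ 38
The question asks for worst first, so the sequence is read in increasing leaving-group ability.

amide anion (NH₂⁻) < phenoxide < formate < perchlorate (ClO₄⁻) < triflate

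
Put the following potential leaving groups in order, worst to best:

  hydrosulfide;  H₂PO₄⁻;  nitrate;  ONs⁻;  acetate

hydrosulfide < acetate < H₂PO₄⁻ < nitrate < ONs⁻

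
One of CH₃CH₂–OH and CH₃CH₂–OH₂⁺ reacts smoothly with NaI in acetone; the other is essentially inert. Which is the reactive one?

From CH₃CH₂–OH the departing group would be OH⁻ (pKₐ(H₂O) ≈ 15.7). Strong base; essentially never leaves without prior activation.
From CH₃CH₂–OH₂⁺ the leaving group is H₂O (pKₐ(H₃O⁺) ≈ -1.7). Neutral; leaves from a protonated alcohol (R–OH₂⁺).
(In practice CH₃CH₂–OH₂⁺ is made from CH₃CH₂–OH by protonation with strong acid, converting the leaving group from hydroxide to neutral water.)

CH₃CH₂–OH₂⁺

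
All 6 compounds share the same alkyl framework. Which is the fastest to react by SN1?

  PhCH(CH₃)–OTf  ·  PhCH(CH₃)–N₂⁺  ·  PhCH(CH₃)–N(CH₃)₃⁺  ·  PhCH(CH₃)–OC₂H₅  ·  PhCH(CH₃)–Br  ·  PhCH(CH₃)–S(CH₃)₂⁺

PhCH(CH₃)–N₂⁺

Same R in every case — rank the leaving groups.
Rank by basicity of the departing species: weakest base leaves most easily.
PhCH(CH₃)–N₂⁺ loses N₂: no meaningful conjugate acid; N₂ departs as an exceptionally stable neutral molecule
PhCH(CH₃)–OTf loses OTf⁻: pKₐ(CF₃SO₃H (triflic acid)) ≈ -14
PhCH(CH₃)–Br loses Br⁻: pKₐ(HBr) ≈ -9
PhCH(CH₃)–S(CH₃)₂⁺ loses SR'₂: pKₐ(R'₂SH⁺) ≈ -7
PhCH(CH₃)–N(CH₃)₃⁺ loses NR'₃: pKₐ(R'₃NH⁺) ≈ 10.7
PhCH(CH₃)–OC₂H₅ loses CH₃CH₂O⁻: pKₐ(CH₃CH₂OH) ≈ 16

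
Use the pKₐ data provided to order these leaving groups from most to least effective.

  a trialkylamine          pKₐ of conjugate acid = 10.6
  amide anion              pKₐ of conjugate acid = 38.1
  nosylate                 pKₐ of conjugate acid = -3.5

nosylate > a trialkylamine > amide anion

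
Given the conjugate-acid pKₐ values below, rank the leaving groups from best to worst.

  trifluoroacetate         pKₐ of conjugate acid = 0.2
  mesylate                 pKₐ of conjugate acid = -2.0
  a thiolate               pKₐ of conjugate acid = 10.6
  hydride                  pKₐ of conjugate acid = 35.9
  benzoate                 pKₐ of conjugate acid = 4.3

Lower conjugate-acid pKₐ ⇒ weaker base ⇒ better leaving group.
Sorting by the given values: mesylate (-2.0), trifluoroacetate (0.2), benzoate (4.3), a thiolate (10.6), hydride (35.9).

mesylate > trifluoroacetate > benzoate > a thiolate > hydride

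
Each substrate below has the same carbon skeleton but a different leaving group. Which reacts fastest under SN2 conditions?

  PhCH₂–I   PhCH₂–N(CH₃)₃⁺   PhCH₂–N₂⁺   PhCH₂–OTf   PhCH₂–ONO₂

With the same alkyl group throughout, only the leaving group differentiates the rates.
A good leaving group is a weak base: the lower the pKₐ of its conjugate acid, the more readily it departs.
PhCH₂–N₂⁺ loses N₂: no meaningful conjugate acid; N₂ departs as an exceptionally stable neutral molecule
PhCH₂–OTf loses OTf⁻: pKₐ(CF₃SO₃H (triflic acid)) ≈ -14
PhCH₂–I loses I⁻: pKₐ(HI) ≈ -10
PhCH₂–ONO₂ loses NO₃⁻: pKₐ(HNO₃) ≈ -1.3
PhCH₂–N(CH₃)₃⁺ loses NR'₃: pKₐ(R'₃NH⁺) ≈ 10.7

PhCH₂–N₂⁺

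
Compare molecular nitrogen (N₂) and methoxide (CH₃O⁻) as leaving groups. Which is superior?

molecular nitrogen (N₂) is the better leaving group.
N₂ is the ultimate leaving group — it departs as an exceptionally stable neutral molecule, whereas methoxide (CH₃O⁻) (pKₐ(CH₃OH) ≈ 15.5) is far more basic.

molecular nitrogen (N₂)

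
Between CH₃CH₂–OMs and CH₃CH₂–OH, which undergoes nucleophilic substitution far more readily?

From CH₃CH₂–OH the departing group would be OH⁻ (pKₐ(H₂O) ≈ 15.7). Strong base; essentially never leaves without prior activation.
From CH₃CH₂–OMs the leaving group is OMs⁻ (pKₐ(CH₃SO₃H (MsOH)) ≈ -1.9). Resonance-delocalised alkanesulfonate.
(In practice CH₃CH₂–OMs is made from CH₃CH₂–OH by treatment with MsCl / Et₃N, converting the hydroxyl into a mesylate.)

CH₃CH₂–OMs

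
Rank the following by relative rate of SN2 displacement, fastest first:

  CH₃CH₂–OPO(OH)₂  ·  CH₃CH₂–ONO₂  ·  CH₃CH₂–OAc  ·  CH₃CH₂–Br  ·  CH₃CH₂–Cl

The skeletons are identical, so relative rate is governed entirely by leaving-group ability.
Rank by basicity of the departing species: weakest base leaves most easily.
CH₃CH₂–Br loses Br⁻: pKₐ(HBr) ≈ -9
CH₃CH₂–Cl loses Cl⁻: pKₐ(HCl) ≈ -7
CH₃CH₂–ONO₂ loses NO₃⁻: pKₐ(HNO₃) ≈ -1.3
CH₃CH₂–OPO(OH)₂ loses H₂PO₄⁻: pKₐ(H₃PO₄) ≈ 2.1
CH₃CH₂–OAc loses AcO⁻: pKₐ(CH₃COOH) ≈ 4.8

CH₃CH₂–Br > CH₃CH₂–Cl > CH₃CH₂–ONO₂ > CH₃CH₂–OPO(OH)₂ > CH₃CH₂–OAc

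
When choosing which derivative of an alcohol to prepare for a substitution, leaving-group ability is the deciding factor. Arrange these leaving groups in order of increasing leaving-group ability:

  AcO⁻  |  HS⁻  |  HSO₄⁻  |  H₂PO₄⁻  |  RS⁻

RS⁻ < HS⁻ < AcO⁻ < H₂PO₄⁻ < HSO₄⁻

The more stable X⁻ (or X) is on its own — i.e. the weaker a base it is — the better a leaving group it makes.
HSO₄⁻: pKₐ(H₂SO₄) ≈ -3
H₂PO₄⁻: pKₐ(H₃PO₄) ≈ 2.1
AcO⁻: pKₐ(CH₃COOH) ≈ 4.8
HS⁻: pKₐ(H₂S) ≈ 7
RS⁻: pKₐ(RSH (a thiol)) ≈ 10.5
Listed from poorest to best leaving group as asked.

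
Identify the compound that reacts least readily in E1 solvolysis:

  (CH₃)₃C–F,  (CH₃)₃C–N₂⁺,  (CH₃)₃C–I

(CH₃)₃C–F

Identical carbon frameworks mean the comparison reduces to leaving-group quality.
Leaving-group ability tracks the stability of the departed species; conjugate-acid pKₐ is the usual yardstick (lower pKₐ → better LG).
(CH₃)₃C–N₂⁺ loses N₂: no meaningful conjugate acid; N₂ departs as an exceptionally stable neutral molecule
(CH₃)₃C–I loses I⁻: pKₐ(HI) ≈ -10
(CH₃)₃C–F loses F⁻: pKₐ(HF) ≈ 3.2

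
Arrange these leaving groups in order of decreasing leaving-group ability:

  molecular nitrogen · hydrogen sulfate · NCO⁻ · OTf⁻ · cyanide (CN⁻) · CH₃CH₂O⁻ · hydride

Leaving-group ability tracks the stability of the departed species; conjugate-acid pKₐ is the usual yardstick (lower pKₐ → better LG).
molecular nitrogen: no meaningful conjugate acid; N₂ departs as an exceptionally stable neutral molecule
OTf⁻: pKₐ(CF₃SO₃H (triflic acid)) ≈ -14
hydrogen sulfate: pKₐ(H₂SO₄) ≈ -3
NCO⁻: pKₐ(HOCN) ≈ 3.5
cyanide (CN⁻): pKₐ(HCN) ≈ 9.2
CH₃CH₂O⁻: pKₐ(CH₃CH₂OH) ≈ 16
hydride: pKₐ(H₂) ≈ 36

molecular nitrogen > OTf⁻ > hydrogen sulfate > NCO⁻ > cyanide (CN⁻) > CH₃CH₂O⁻ > hydride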